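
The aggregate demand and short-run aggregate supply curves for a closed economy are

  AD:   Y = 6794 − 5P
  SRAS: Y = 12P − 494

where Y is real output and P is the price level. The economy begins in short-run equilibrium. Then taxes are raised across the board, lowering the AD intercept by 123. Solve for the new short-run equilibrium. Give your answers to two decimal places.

P = 421.47, Y = 4563.65

This is a negative demand shock: AD shifts left.
New AD: Y = 6671 − 5P.
Set AD = SRAS: 6671 − 5P = 12P − 494, so 7165 = 17P and P = 421.47.
Substituting into AD, Y = 4563.65.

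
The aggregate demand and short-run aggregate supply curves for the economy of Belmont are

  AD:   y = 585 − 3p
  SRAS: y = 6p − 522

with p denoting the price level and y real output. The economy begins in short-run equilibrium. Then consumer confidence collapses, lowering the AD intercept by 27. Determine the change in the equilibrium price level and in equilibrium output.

Δp = -3, Δy = -18

This is a negative demand shock: AD shifts left.
New AD: y = 558 − 3p.
Set AD = SRAS: 558 − 3p = 6p − 522, so 1080 = 9p and p = 120.
y = 558 − 3·120 = 198.
Initially p = 123, y = 216, so Δp = -3 and Δy = -18.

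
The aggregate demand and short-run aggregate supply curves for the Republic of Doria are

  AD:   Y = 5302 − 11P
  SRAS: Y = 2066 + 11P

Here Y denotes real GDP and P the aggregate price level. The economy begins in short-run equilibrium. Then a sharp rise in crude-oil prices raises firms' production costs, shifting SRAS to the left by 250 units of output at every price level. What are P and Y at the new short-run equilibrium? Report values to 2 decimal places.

This is a negative supply shock: SRAS shifts left.
New SRAS: Y = 1816 + 11P.
Set AD = SRAS: 5302 − 11P = 1816 + 11P, so 3486 = 22P and P = 158.45.
Substituting into AD, Y = 3559.00.

P = 158.45, Y = 3559.00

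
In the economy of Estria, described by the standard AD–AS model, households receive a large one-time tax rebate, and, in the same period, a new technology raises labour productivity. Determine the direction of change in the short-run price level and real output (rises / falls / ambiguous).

The first event is a positive demand shock: AD shifts right, which by itself pushes P up and Y up.
The second is a favourable supply shock: SRAS shifts right, which by itself pushes P down and Y up.
The two shocks push P in opposite directions, so the effect on P is ambiguous. Both shocks push Y up, so Y rises.

Price level: ambiguous; output: rises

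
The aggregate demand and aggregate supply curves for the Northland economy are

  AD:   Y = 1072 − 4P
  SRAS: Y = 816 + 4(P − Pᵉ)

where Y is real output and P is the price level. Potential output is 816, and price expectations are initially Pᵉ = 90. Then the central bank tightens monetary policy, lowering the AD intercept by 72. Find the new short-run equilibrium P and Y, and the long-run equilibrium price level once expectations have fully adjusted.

AD shifts left: new AD is Y = 1000 − 4P. With Pᵉ = 90, SRAS is Y = 456 + 4P.
Short run: 1000 − 4P = 456 + 4P gives 544 = 8P, so P = 68 and Y = 1000 − 4·68 = 728.
Y = 728 is below potential 816; expectations adjust and SRAS shifts right until Y = 816.
Long run: on the new AD curve, 816 = 1000 − 4P gives P = 46.

Short run: P = 68, Y = 728. Long run: P = 46.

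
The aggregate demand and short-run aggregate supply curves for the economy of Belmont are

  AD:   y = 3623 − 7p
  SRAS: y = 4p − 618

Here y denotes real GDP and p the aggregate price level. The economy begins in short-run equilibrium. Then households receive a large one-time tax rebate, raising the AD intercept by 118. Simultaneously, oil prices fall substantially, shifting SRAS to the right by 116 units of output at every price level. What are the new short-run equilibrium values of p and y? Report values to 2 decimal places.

p = 385.73, y = 1040.91

After both shocks: AD is y = 3741 − 7p and SRAS is y = 4p − 502.
Setting them equal: 4243 = 11p, so p = 385.73.
Substituting into AD, y = 1040.91.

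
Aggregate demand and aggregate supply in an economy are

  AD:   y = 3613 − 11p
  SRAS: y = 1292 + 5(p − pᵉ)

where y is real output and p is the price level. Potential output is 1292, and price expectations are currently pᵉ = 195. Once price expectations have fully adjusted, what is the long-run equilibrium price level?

Short run: with pᵉ = 195, SRAS is y = 317 + 5p. Setting AD = SRAS gives 3296 = 16p, so p = 206 and y = 3613 − 11·206 = 1347.
Output 1347 is above potential 1292, so over time expected prices rise and SRAS shifts left until y returns to 1292.
Long run: y = 1292 on the AD curve gives 1292 = 3613 − 11p, so p = 211.

Long-run p = 211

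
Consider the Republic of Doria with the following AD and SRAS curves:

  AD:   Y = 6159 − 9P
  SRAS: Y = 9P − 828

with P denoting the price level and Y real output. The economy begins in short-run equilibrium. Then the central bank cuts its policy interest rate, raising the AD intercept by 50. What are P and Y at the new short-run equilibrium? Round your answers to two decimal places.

P = 390.94, Y = 2690.50

This is a positive demand shock: AD shifts right.
New AD: Y = 6209 − 9P.
Set AD = SRAS: 6209 − 9P = 9P − 828, so 7037 = 18P and P = 390.94.
Substituting into AD, Y = 2690.50.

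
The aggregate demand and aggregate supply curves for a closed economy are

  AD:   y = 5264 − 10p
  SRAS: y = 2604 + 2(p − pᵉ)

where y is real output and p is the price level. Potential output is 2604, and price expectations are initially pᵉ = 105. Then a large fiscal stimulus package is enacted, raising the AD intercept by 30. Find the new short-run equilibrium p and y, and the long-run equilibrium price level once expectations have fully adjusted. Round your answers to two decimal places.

AD shifts right: new AD is y = 5294 − 10p. With pᵉ = 105, SRAS is y = 2394 + 2p.
Short run: 5294 − 10p = 2394 + 2p gives 2900 = 12p, so p = 241.67 and y = 5294 − 10p = 2877.33.
y = 2877.33 is above potential 2604; expectations adjust and SRAS shifts left until y = 2604.
Long run: on the new AD curve, 2604 = 5294 − 10p gives p = 269.00.

Short run: p = 241.67, y = 2877.33. Long run: p = 269.00.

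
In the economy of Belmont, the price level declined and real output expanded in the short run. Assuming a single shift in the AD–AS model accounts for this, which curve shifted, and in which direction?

P fell and Y rose. An AD shift moves P and Y in the same direction; an SRAS shift moves them in opposite directions.
Here P and Y moved in opposite directions, so the SRAS curve shifted.
Since Y rose, SRAS shifted right.

SRAS shifted right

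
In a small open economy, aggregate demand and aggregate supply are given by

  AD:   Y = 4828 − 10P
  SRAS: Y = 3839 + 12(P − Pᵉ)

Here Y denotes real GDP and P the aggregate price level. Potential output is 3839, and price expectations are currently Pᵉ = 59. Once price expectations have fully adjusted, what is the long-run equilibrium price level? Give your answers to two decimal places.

Short run: with Pᵉ = 59, SRAS is Y = 3131 + 12P. Setting AD = SRAS gives 1697 = 22P, so P = 77.14 and Y = 4828 − 10P = 4056.64.
Output 4056.64 is above potential 3839, so over time expected prices rise and SRAS shifts left until Y returns to 3839.
Long run: Y = 3839 on the AD curve gives 3839 = 4828 − 10P, so P = 98.90.

Long-run P = 98.90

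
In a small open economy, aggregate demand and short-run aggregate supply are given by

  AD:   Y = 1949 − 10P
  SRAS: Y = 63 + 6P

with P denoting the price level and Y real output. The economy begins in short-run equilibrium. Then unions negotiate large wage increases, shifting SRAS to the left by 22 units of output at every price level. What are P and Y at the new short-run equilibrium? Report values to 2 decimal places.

This is a negative supply shock: SRAS shifts left.
New SRAS: Y = 41 + 6P.
Set AD = SRAS: 1949 − 10P = 41 + 6P, so 1908 = 16P and P = 119.25.
Substituting into AD, Y = 756.50.

P = 119.25, Y = 756.50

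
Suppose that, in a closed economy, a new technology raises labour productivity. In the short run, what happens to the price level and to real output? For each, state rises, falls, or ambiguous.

This is a favourable supply shock: SRAS shifts right.
Moving along the downward-sloping AD curve, P falls and Y rises.

Price level: falls; output: rises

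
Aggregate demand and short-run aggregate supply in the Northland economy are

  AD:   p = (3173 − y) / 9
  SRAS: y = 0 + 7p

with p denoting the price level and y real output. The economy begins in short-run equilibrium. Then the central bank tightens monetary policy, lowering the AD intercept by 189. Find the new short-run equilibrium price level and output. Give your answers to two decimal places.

This is a negative demand shock: AD shifts left.
New AD: y = 2984 − 9p.
Set AD = SRAS: 2984 − 9p = 7p, so 2984 = 16p and p = 186.50.
Substituting into AD, y = 1305.50.

p = 186.50, y = 1305.50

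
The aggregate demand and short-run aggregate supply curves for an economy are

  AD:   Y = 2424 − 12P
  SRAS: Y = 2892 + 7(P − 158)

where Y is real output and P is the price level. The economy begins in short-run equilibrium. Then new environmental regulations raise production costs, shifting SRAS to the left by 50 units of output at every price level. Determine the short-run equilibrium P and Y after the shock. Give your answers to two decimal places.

This is a negative supply shock: SRAS shifts left.
New SRAS: Y = 1736 + 7P.
Set AD = SRAS: 2424 − 12P = 1736 + 7P, so 688 = 19P and P = 36.21.
Substituting into AD, Y = 1989.47.

P = 36.21, Y = 1989.47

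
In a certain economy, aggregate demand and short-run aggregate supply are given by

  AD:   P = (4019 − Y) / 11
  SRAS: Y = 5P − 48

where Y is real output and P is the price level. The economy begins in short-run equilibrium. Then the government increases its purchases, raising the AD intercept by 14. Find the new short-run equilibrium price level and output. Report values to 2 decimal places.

This is a positive demand shock: AD shifts right.
New AD: Y = 4033 − 11P.
Set AD = SRAS: 4033 − 11P = 5P − 48, so 4081 = 16P and P = 255.06.
Substituting into AD, Y = 1227.31.

P = 255.06, Y = 1227.31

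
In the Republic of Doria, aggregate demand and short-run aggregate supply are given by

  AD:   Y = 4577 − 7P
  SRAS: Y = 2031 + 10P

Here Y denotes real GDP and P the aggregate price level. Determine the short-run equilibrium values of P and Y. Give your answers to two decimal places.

Set AD = SRAS: 4577 − 7P = 2031 + 10P, so 2546 = 17P and P = 149.76.
Substituting into AD, Y = 4577 − 7P = 3528.65.

P = 149.76, Y = 3528.65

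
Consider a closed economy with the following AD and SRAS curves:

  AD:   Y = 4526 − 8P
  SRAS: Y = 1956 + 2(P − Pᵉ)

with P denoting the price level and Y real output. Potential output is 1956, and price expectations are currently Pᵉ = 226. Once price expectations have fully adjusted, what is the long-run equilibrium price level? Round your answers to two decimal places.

Long-run P = 321.25

Short run: with Pᵉ = 226, SRAS is Y = 1504 + 2P. Setting AD = SRAS gives 3022 = 10P, so P = 302.20 and Y = 4526 − 8P = 2108.40.
Output 2108.40 is above potential 1956, so over time expected prices rise and SRAS shifts left until Y returns to 1956.
Long run: Y = 1956 on the AD curve gives 1956 = 4526 − 8P, so P = 321.25.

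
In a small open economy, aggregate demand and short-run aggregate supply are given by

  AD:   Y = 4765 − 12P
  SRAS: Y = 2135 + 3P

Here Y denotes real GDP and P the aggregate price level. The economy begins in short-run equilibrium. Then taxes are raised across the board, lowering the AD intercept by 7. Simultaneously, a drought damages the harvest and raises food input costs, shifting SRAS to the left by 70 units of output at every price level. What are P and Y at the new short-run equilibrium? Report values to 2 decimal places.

P = 179.53, Y = 2603.60

After both shocks: AD is Y = 4758 − 12P and SRAS is Y = 2065 + 3P.
Setting them equal: 2693 = 15P, so P = 179.53.
Substituting into AD, Y = 2603.60.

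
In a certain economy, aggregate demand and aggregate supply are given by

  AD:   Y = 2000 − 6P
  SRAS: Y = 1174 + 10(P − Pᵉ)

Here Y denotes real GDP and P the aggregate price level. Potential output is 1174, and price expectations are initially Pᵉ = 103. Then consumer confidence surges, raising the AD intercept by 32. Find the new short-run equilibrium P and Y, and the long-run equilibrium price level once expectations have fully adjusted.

Short run: P = 118, Y = 1324. Long run: P = 143.

AD shifts right: new AD is Y = 2032 − 6P. With Pᵉ = 103, SRAS is Y = 144 + 10P.
Short run: 2032 − 6P = 144 + 10P gives 1888 = 16P, so P = 118 and Y = 2032 − 6·118 = 1324.
Y = 1324 is above potential 1174; expectations adjust and SRAS shifts left until Y = 1174.
Long run: on the new AD curve, 1174 = 2032 − 6P gives P = 143.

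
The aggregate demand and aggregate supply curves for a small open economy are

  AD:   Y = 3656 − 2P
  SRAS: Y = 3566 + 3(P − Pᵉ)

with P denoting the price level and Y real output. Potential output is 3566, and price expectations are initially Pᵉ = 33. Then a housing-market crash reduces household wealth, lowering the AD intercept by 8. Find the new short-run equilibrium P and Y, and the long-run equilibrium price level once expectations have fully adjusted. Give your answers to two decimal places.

Short run: P = 36.20, Y = 3575.60. Long run: P = 41.00.

AD shifts left: new AD is Y = 3648 − 2P. With Pᵉ = 33, SRAS is Y = 3467 + 3P.
Short run: 3648 − 2P = 3467 + 3P gives 181 = 5P, so P = 36.20 and Y = 3648 − 2P = 3575.60.
Y = 3575.60 is above potential 3566; expectations adjust and SRAS shifts left until Y = 3566.
Long run: on the new AD curve, 3566 = 3648 − 2P gives P = 41.00.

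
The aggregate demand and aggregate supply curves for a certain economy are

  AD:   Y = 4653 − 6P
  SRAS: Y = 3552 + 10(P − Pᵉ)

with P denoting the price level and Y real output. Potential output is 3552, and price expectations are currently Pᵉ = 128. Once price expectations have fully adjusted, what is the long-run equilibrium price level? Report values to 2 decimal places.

Short run: with Pᵉ = 128, SRAS is Y = 2272 + 10P. Setting AD = SRAS gives 2381 = 16P, so P = 148.81 and Y = 4653 − 6P = 3760.13.
Output 3760.13 is above potential 3552, so over time expected prices rise and SRAS shifts left until Y returns to 3552.
Long run: Y = 3552 on the AD curve gives 3552 = 4653 − 6P, so P = 183.50.

Long-run P = 183.50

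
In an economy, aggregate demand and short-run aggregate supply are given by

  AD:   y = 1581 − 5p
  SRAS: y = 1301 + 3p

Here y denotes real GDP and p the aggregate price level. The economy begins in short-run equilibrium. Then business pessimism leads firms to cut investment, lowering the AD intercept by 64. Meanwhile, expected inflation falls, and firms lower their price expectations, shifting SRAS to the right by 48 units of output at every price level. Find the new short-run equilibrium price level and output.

After both shocks: AD is y = 1517 − 5p and SRAS is y = 1349 + 3p.
Setting them equal: 168 = 8p, so p = 21.
y = 1517 − 5·21 = 1412.

p = 21, y = 1412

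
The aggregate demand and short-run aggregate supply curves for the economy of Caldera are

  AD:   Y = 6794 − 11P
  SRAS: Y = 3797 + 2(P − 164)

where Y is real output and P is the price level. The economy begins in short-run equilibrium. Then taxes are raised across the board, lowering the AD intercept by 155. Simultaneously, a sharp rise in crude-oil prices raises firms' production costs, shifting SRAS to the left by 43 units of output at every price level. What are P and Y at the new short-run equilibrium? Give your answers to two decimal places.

P = 247.15, Y = 3920.31

After both shocks: AD is Y = 6639 − 11P and SRAS is Y = 3426 + 2P.
Setting them equal: 3213 = 13P, so P = 247.15.
Substituting into AD, Y = 3920.31.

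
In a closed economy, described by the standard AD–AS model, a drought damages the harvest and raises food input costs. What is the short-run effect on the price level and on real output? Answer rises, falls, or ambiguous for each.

This is an adverse supply shock: SRAS shifts left.
Moving along the downward-sloping AD curve, P rises and Y falls.

Price level: rises; output: falls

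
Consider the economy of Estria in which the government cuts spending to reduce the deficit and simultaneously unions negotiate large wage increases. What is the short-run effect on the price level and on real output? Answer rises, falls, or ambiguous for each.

The first event is a negative demand shock: AD shifts left, which by itself pushes P down and Y down.
The second is an adverse supply shock: SRAS shifts left, which by itself pushes P up and Y down.
The two shocks push P in opposite directions, so the effect on P is ambiguous. Both shocks push Y down, so Y falls.

Price level: ambiguous; output: falls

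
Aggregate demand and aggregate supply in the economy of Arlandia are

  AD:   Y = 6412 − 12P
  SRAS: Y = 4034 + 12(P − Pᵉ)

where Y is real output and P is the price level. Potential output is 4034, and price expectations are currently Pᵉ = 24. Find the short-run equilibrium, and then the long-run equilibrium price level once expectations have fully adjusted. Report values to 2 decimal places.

Short run: with Pᵉ = 24, SRAS is Y = 3746 + 12P. Setting AD = SRAS gives 2666 = 24P, so P = 111.08 and Y = 6412 − 12P = 5079.00.
Output 5079.00 is above potential 4034, so over time expected prices rise and SRAS shifts left until Y returns to 4034.
Long run: Y = 4034 on the AD curve gives 4034 = 6412 − 12P, so P = 198.17.

Short run: P = 111.08, Y = 5079.00. Long run: P = 198.17.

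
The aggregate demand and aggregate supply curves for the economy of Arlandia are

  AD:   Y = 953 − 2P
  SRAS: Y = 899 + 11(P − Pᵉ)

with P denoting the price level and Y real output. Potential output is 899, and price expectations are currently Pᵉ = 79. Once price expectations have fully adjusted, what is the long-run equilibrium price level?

Short run: with Pᵉ = 79, SRAS is Y = 30 + 11P. Setting AD = SRAS gives 923 = 13P, so P = 71 and Y = 953 − 2·71 = 811.
Output 811 is below potential 899, so over time expected prices fall and SRAS shifts right until Y returns to 899.
Long run: Y = 899 on the AD curve gives 899 = 953 − 2P, so P = 27.

Long-run P = 27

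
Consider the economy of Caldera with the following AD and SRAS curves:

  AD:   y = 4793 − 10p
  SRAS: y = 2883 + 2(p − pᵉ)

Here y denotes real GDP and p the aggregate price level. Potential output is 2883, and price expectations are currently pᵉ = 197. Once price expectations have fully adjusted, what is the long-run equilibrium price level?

Short run: with pᵉ = 197, SRAS is y = 2489 + 2p. Setting AD = SRAS gives 2304 = 12p, so p = 192 and y = 4793 − 10·192 = 2873.
Output 2873 is below potential 2883, so over time expected prices fall and SRAS shifts right until y returns to 2883.
Long run: y = 2883 on the AD curve gives 2883 = 4793 − 10p, so p = 191.

Long-run p = 191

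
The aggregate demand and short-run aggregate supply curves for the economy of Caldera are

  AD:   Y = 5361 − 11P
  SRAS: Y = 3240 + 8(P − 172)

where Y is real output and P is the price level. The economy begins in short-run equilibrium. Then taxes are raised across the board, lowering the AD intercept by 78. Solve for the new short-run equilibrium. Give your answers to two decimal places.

P = 179.95, Y = 3303.58

This is a negative demand shock: AD shifts left.
New AD: Y = 5283 − 11P.
SRAS can be written Y = 1864 + 8P.
Set AD = SRAS: 5283 − 11P = 1864 + 8P, so 3419 = 19P and P = 179.95.
Substituting into AD, Y = 3303.58.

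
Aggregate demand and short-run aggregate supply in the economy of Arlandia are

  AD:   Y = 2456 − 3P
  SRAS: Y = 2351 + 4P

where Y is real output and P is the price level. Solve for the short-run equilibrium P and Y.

P = 15, Y = 2411

Set AD = SRAS: 2456 − 3P = 2351 + 4P, so 105 = 7P and P = 15.
Then Y = 2456 − 3·15 = 2411.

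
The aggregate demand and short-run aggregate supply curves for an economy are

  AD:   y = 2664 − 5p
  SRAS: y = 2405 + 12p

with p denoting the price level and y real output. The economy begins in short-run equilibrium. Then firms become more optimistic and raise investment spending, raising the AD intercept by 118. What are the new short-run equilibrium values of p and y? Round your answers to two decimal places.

p = 22.18, y = 2671.12

This is a positive demand shock: AD shifts right.
New AD: y = 2782 − 5p.
Set AD = SRAS: 2782 − 5p = 2405 + 12p, so 377 = 17p and p = 22.18.
Substituting into AD, y = 2671.12.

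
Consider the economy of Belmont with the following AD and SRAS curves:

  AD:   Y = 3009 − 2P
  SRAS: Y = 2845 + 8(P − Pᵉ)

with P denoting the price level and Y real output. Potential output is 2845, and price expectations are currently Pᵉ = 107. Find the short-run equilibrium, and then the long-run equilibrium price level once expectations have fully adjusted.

Short run: P = 102, Y = 2805. Long run: P = 82.

Short run: with Pᵉ = 107, SRAS is Y = 1989 + 8P. Setting AD = SRAS gives 1020 = 10P, so P = 102 and Y = 3009 − 2·102 = 2805.
Output 2805 is below potential 2845, so over time expected prices fall and SRAS shifts right until Y returns to 2845.
Long run: Y = 2845 on the AD curve gives 2845 = 3009 − 2P, so P = 82.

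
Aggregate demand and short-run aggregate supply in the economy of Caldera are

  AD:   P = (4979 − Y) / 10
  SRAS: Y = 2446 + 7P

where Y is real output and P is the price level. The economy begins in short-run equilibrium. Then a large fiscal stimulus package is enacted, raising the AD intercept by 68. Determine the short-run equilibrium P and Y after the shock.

P = 153, Y = 3517

This is a positive demand shock: AD shifts right.
New AD: Y = 5047 − 10P.
Set AD = SRAS: 5047 − 10P = 2446 + 7P, so 2601 = 17P and P = 153.
Y = 5047 − 10·153 = 3517.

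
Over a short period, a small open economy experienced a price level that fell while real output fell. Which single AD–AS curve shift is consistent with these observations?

AD shifted left

P fell and Y fell. An AD shift moves P and Y in the same direction; an SRAS shift moves them in opposite directions.
Here P and Y moved in the same direction, so the AD curve shifted.
Since Y fell, AD shifted left.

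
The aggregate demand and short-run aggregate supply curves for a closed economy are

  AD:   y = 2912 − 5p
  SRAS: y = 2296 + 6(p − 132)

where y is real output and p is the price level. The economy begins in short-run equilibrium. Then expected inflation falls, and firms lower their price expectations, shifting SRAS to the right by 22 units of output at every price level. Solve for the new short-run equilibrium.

This is a positive supply shock: SRAS shifts right.
New SRAS: y = 1526 + 6p.
Set AD = SRAS: 2912 − 5p = 1526 + 6p, so 1386 = 11p and p = 126.
y = 2912 − 5·126 = 2282.

p = 126, y = 2282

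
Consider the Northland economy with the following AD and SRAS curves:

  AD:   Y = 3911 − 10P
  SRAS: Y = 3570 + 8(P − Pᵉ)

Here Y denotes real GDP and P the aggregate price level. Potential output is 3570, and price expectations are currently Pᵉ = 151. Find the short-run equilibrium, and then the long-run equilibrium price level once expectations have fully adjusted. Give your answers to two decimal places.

Short run: with Pᵉ = 151, SRAS is Y = 2362 + 8P. Setting AD = SRAS gives 1549 = 18P, so P = 86.06 and Y = 3911 − 10P = 3050.44.
Output 3050.44 is below potential 3570, so over time expected prices fall and SRAS shifts right until Y returns to 3570.
Long run: Y = 3570 on the AD curve gives 3570 = 3911 − 10P, so P = 34.10.

Short run: P = 86.06, Y = 3050.44. Long run: P = 34.10.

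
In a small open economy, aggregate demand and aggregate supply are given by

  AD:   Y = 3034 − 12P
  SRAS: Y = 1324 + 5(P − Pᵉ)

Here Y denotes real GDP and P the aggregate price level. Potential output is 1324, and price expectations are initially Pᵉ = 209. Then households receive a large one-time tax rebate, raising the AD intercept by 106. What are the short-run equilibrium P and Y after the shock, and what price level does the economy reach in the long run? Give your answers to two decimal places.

AD shifts right: new AD is Y = 3140 − 12P. With Pᵉ = 209, SRAS is Y = 279 + 5P.
Short run: 3140 − 12P = 279 + 5P gives 2861 = 17P, so P = 168.29 and Y = 3140 − 12P = 1120.47.
Y = 1120.47 is below potential 1324; expectations adjust and SRAS shifts right until Y = 1324.
Long run: on the new AD curve, 1324 = 3140 − 12P gives P = 151.33.

Short run: P = 168.29, Y = 1120.47. Long run: P = 151.33.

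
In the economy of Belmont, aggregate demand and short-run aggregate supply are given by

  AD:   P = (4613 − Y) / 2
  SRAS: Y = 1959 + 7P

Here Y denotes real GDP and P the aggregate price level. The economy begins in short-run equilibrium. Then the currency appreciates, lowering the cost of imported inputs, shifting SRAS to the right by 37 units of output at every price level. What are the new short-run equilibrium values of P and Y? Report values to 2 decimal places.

P = 290.78, Y = 4031.44

This is a positive supply shock: SRAS shifts right.
New SRAS: Y = 1996 + 7P.
Set AD = SRAS: 4613 − 2P = 1996 + 7P, so 2617 = 9P and P = 290.78.
Substituting into AD, Y = 4031.44.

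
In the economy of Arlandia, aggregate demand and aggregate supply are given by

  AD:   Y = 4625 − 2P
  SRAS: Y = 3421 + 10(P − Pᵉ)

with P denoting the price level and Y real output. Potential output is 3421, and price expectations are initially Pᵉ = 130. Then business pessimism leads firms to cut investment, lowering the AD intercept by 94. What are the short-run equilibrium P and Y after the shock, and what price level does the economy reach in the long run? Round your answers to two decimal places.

AD shifts left: new AD is Y = 4531 − 2P. With Pᵉ = 130, SRAS is Y = 2121 + 10P.
Short run: 4531 − 2P = 2121 + 10P gives 2410 = 12P, so P = 200.83 and Y = 4531 − 2P = 4129.33.
Y = 4129.33 is above potential 3421; expectations adjust and SRAS shifts left until Y = 3421.
Long run: on the new AD curve, 3421 = 4531 − 2P gives P = 555.00.

Short run: P = 200.83, Y = 4129.33. Long run: P = 555.00.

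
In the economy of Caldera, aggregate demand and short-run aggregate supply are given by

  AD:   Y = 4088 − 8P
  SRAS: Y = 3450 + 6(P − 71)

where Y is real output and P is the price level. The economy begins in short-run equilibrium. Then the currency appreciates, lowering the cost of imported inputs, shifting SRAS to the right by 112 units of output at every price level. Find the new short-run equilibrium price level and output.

This is a positive supply shock: SRAS shifts right.
New SRAS: Y = 3136 + 6P.
Set AD = SRAS: 4088 − 8P = 3136 + 6P, so 952 = 14P and P = 68.
Y = 4088 − 8·68 = 3544.

P = 68, Y = 3544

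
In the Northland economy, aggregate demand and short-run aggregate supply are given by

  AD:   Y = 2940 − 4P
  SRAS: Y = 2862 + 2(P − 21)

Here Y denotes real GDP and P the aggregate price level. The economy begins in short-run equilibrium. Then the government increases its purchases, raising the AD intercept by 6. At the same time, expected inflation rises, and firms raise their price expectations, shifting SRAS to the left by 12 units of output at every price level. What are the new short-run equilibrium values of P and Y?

After both shocks: AD is Y = 2946 − 4P and SRAS is Y = 2808 + 2P.
Setting them equal: 138 = 6P, so P = 23.
Y = 2946 − 4·23 = 2854.

P = 23, Y = 2854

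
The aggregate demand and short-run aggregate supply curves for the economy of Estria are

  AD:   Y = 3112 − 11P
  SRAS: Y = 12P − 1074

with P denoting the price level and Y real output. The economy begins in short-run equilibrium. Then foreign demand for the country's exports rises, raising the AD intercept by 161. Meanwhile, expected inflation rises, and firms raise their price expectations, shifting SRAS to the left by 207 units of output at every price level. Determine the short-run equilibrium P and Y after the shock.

After both shocks: AD is Y = 3273 − 11P and SRAS is Y = 12P − 1281.
Setting them equal: 4554 = 23P, so P = 198.
Y = 3273 − 11·198 = 1095.

P = 198, Y = 1095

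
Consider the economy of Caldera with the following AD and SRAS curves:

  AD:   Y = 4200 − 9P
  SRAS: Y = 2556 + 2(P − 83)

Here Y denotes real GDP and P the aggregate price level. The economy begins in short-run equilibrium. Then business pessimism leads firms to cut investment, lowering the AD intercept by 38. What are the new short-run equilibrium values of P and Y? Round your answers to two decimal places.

P = 161.09, Y = 2712.18

This is a negative demand shock: AD shifts left.
New AD: Y = 4162 − 9P.
SRAS can be written Y = 2390 + 2P.
Set AD = SRAS: 4162 − 9P = 2390 + 2P, so 1772 = 11P and P = 161.09.
Substituting into AD, Y = 2712.18.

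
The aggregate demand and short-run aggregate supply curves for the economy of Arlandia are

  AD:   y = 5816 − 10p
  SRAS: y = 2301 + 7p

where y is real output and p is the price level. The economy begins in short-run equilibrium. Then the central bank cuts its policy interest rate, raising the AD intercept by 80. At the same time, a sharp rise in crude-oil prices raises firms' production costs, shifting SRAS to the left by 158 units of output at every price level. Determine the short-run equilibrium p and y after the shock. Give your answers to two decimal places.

After both shocks: AD is y = 5896 − 10p and SRAS is y = 2143 + 7p.
Setting them equal: 3753 = 17p, so p = 220.76.
Substituting into AD, y = 3688.35.

p = 220.76, y = 3688.35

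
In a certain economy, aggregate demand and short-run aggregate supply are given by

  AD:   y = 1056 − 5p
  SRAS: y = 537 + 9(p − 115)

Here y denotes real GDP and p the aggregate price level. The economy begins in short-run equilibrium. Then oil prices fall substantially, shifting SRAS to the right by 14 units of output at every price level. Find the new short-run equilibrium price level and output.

p = 110, y = 506

This is a positive supply shock: SRAS shifts right.
New SRAS: y = 9p − 484.
Set AD = SRAS: 1056 − 5p = 9p − 484, so 1540 = 14p and p = 110.
y = 1056 − 5·110 = 506.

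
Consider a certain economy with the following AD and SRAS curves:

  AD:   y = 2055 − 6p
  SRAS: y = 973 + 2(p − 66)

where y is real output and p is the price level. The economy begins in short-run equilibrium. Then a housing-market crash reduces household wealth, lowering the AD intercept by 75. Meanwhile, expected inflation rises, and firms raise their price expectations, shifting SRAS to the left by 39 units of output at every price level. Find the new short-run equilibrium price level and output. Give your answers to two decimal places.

After both shocks: AD is y = 1980 − 6p and SRAS is y = 802 + 2p.
Setting them equal: 1178 = 8p, so p = 147.25.
Substituting into AD, y = 1096.50.

p = 147.25, y = 1096.50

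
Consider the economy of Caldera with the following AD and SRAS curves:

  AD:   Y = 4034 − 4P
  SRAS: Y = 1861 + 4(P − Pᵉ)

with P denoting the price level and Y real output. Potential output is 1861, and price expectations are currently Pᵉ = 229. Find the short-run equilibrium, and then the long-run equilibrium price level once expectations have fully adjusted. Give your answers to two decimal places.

Short run: P = 386.13, Y = 2489.50. Long run: P = 543.25.

Short run: with Pᵉ = 229, SRAS is Y = 945 + 4P. Setting AD = SRAS gives 3089 = 8P, so P = 386.13 and Y = 4034 − 4P = 2489.50.
Output 2489.50 is above potential 1861, so over time expected prices rise and SRAS shifts left until Y returns to 1861.
Long run: Y = 1861 on the AD curve gives 1861 = 4034 − 4P, so P = 543.25.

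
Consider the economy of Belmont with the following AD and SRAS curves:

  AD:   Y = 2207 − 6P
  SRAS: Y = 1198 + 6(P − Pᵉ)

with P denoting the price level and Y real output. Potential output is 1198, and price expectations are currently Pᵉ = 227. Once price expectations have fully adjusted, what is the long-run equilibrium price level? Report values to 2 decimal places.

Short run: with Pᵉ = 227, SRAS is Y = 6P − 164. Setting AD = SRAS gives 2371 = 12P, so P = 197.58 and Y = 2207 − 6P = 1021.50.
Output 1021.50 is below potential 1198, so over time expected prices fall and SRAS shifts right until Y returns to 1198.
Long run: Y = 1198 on the AD curve gives 1198 = 2207 − 6P, so P = 168.17.

Long-run P = 168.17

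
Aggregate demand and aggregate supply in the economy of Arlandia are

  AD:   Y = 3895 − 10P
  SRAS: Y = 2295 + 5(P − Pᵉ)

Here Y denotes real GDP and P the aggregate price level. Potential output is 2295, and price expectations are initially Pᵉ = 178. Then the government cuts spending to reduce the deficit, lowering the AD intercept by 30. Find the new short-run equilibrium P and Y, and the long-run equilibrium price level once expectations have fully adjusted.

AD shifts left: new AD is Y = 3865 − 10P. With Pᵉ = 178, SRAS is Y = 1405 + 5P.
Short run: 3865 − 10P = 1405 + 5P gives 2460 = 15P, so P = 164 and Y = 3865 − 10·164 = 2225.
Y = 2225 is below potential 2295; expectations adjust and SRAS shifts right until Y = 2295.
Long run: on the new AD curve, 2295 = 3865 − 10P gives P = 157.

Short run: P = 164, Y = 2225. Long run: P = 157.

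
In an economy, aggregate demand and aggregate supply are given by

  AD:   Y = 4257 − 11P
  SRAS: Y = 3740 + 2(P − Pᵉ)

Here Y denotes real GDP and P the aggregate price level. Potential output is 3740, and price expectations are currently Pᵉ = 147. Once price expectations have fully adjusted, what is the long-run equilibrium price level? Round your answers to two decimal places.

Long-run P = 47.00

Short run: with Pᵉ = 147, SRAS is Y = 3446 + 2P. Setting AD = SRAS gives 811 = 13P, so P = 62.38 and Y = 4257 − 11P = 3570.77.
Output 3570.77 is below potential 3740, so over time expected prices fall and SRAS shifts right until Y returns to 3740.
Long run: Y = 3740 on the AD curve gives 3740 = 4257 − 11P, so P = 47.00.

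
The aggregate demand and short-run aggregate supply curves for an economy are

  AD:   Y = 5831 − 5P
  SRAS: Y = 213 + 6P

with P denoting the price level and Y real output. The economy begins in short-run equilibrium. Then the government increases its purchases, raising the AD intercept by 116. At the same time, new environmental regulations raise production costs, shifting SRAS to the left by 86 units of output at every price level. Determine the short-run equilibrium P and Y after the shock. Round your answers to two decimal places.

After both shocks: AD is Y = 5947 − 5P and SRAS is Y = 127 + 6P.
Setting them equal: 5820 = 11P, so P = 529.09.
Substituting into AD, Y = 3301.55.

P = 529.09, Y = 3301.55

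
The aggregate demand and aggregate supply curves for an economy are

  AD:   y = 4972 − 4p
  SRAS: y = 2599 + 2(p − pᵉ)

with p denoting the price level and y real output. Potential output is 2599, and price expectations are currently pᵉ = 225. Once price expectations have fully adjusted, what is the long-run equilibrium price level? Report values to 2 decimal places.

Short run: with pᵉ = 225, SRAS is y = 2149 + 2p. Setting AD = SRAS gives 2823 = 6p, so p = 470.50 and y = 4972 − 4p = 3090.00.
Output 3090.00 is above potential 2599, so over time expected prices rise and SRAS shifts left until y returns to 2599.
Long run: y = 2599 on the AD curve gives 2599 = 4972 − 4p, so p = 593.25.

Long-run p = 593.25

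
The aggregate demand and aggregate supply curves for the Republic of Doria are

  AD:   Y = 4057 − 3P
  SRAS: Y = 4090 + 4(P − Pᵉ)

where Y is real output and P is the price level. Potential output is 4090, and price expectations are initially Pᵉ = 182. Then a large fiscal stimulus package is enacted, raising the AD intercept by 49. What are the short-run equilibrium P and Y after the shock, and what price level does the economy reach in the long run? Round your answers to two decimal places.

AD shifts right: new AD is Y = 4106 − 3P. With Pᵉ = 182, SRAS is Y = 3362 + 4P.
Short run: 4106 − 3P = 3362 + 4P gives 744 = 7P, so P = 106.29 and Y = 4106 − 3P = 3787.14.
Y = 3787.14 is below potential 4090; expectations adjust and SRAS shifts right until Y = 4090.
Long run: on the new AD curve, 4090 = 4106 − 3P gives P = 5.33.

Short run: P = 106.29, Y = 3787.14. Long run: P = 5.33.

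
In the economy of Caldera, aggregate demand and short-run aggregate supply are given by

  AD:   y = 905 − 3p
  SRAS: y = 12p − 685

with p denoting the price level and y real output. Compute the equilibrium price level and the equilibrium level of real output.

p = 106, y = 587

Set AD = SRAS: 905 − 3p = 12p − 685, so 1590 = 15p and p = 106.
Then y = 905 − 3·106 = 587.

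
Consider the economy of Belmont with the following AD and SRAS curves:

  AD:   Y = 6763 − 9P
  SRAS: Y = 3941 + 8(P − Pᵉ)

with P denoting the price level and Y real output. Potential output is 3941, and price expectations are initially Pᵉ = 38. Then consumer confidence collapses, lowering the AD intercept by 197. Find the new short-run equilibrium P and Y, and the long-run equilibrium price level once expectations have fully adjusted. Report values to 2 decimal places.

Short run: P = 172.29, Y = 5015.35. Long run: P = 291.67.

AD shifts left: new AD is Y = 6566 − 9P. With Pᵉ = 38, SRAS is Y = 3637 + 8P.
Short run: 6566 − 9P = 3637 + 8P gives 2929 = 17P, so P = 172.29 and Y = 6566 − 9P = 5015.35.
Y = 5015.35 is above potential 3941; expectations adjust and SRAS shifts left until Y = 3941.
Long run: on the new AD curve, 3941 = 6566 − 9P gives P = 291.67.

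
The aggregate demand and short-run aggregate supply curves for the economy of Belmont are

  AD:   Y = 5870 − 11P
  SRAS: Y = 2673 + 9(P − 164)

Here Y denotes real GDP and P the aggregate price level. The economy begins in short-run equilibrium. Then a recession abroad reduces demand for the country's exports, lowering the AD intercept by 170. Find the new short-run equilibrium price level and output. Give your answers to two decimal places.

P = 225.15, Y = 3223.35

This is a negative demand shock: AD shifts left.
New AD: Y = 5700 − 11P.
SRAS can be written Y = 1197 + 9P.
Set AD = SRAS: 5700 − 11P = 1197 + 9P, so 4503 = 20P and P = 225.15.
Substituting into AD, Y = 3223.35.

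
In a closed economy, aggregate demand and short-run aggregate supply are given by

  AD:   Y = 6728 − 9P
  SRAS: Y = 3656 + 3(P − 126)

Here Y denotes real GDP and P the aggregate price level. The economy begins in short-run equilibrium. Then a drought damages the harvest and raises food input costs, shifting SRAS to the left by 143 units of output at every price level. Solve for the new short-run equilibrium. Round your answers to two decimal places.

P = 299.42, Y = 4033.25

This is a negative supply shock: SRAS shifts left.
New SRAS: Y = 3135 + 3P.
Set AD = SRAS: 6728 − 9P = 3135 + 3P, so 3593 = 12P and P = 299.42.
Substituting into AD, Y = 4033.25.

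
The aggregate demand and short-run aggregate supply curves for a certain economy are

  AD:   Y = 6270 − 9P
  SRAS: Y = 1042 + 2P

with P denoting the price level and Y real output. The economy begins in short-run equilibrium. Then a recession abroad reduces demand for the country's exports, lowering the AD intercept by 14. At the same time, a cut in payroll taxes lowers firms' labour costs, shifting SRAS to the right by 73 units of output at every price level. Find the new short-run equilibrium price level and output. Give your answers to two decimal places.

P = 467.36, Y = 2049.73

After both shocks: AD is Y = 6256 − 9P and SRAS is Y = 1115 + 2P.
Setting them equal: 5141 = 11P, so P = 467.36.
Substituting into AD, Y = 2049.73.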